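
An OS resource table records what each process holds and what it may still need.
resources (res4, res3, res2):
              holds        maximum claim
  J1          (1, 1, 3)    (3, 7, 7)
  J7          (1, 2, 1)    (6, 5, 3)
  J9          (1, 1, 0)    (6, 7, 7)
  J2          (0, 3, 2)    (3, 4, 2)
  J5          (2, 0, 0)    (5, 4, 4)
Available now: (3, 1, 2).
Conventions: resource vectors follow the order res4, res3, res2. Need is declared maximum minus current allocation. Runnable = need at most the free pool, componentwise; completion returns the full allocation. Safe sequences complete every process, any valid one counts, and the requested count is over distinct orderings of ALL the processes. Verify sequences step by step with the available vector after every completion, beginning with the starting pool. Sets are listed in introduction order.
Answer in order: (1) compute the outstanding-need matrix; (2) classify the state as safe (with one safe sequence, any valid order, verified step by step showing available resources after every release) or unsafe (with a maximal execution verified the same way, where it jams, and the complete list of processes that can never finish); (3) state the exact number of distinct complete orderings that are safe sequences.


(1) Outstanding need per process (order res4, res3, res2):
  J1: (2, 6, 4)
  J7: (5, 3, 2)
  J9: (5, 6, 7)
  J2: (3, 1, 0)
  J5: (3, 4, 4)
(2) SAFE. One safe sequence: J2, J5, J7, J1, J9.
Key observation: the order's first zero-slack moment is J2 ((3, 1, 0) needed, (3, 1, 2) free — a requested resource with nothing to spare).
Check, step by step:
  pool = (3, 1, 2)
  run J2 (needs (3, 1, 0), free (3, 1, 2)); after release of (0, 3, 2) the pool is (3, 4, 4)
  run J5 (needs (3, 4, 4), free (3, 4, 4)); after release of (2, 0, 0) the pool is (5, 4, 4)
  run J7 (needs (5, 3, 2), free (5, 4, 4)); after release of (1, 2, 1) the pool is (6, 6, 5)
  run J1 (needs (2, 6, 4), free (6, 6, 5)); after release of (1, 1, 3) the pool is (7, 7, 8)
  run J9 (needs (5, 6, 7), free (7, 7, 8)); after release of (1, 1, 0) the pool is (8, 8, 8)
(3) Exactly 1 of the possible complete orderings is a safe sequence.


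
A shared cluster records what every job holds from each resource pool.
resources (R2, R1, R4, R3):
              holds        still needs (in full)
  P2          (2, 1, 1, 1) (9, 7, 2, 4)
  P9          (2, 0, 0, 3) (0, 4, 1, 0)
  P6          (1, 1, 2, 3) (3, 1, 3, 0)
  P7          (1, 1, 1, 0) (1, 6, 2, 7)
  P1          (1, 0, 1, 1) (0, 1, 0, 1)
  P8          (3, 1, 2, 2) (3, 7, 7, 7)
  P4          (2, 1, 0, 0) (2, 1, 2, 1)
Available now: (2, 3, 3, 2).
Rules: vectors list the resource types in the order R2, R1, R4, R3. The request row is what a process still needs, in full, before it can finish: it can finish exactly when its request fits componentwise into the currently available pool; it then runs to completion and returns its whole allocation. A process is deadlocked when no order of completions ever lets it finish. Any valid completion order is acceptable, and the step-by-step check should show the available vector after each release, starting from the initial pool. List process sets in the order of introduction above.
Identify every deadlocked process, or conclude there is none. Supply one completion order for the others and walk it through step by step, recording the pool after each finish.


Deadlocked set: P2, P7 and P8.
Key observation: R1 is the bottleneck — with P4, P1, P9, P6 done the pool holds (8, 5, 6, 9), short of every remaining need.
One completion order for the rest: P4, P1, P9, P6. Walking it through:
  pool = (2, 3, 3, 2)
  P4 needs (2, 1, 2, 1) <= (2, 3, 3, 2) -> finishes; pool += (2, 1, 0, 0) = (4, 4, 3, 2)
  P1 needs (0, 1, 0, 1) <= (4, 4, 3, 2) -> finishes; pool += (1, 0, 1, 1) = (5, 4, 4, 3)
  P9 needs (0, 4, 1, 0) <= (5, 4, 4, 3) -> finishes; pool += (2, 0, 0, 3) = (7, 4, 4, 6)
  P6 needs (3, 1, 3, 0) <= (7, 4, 4, 6) -> finishes; pool += (1, 1, 2, 3) = (8, 5, 6, 9)
None of the blocked processes ever fits:
  P2 still needs (9, 7, 2, 4) but only (8, 5, 6, 9) is free — short on R2 and R1
  P7 still needs (1, 6, 2, 7) but only (8, 5, 6, 9) is free — short on R1
  P8 still needs (3, 7, 7, 7) but only (8, 5, 6, 9) is free — short on R1 and R4


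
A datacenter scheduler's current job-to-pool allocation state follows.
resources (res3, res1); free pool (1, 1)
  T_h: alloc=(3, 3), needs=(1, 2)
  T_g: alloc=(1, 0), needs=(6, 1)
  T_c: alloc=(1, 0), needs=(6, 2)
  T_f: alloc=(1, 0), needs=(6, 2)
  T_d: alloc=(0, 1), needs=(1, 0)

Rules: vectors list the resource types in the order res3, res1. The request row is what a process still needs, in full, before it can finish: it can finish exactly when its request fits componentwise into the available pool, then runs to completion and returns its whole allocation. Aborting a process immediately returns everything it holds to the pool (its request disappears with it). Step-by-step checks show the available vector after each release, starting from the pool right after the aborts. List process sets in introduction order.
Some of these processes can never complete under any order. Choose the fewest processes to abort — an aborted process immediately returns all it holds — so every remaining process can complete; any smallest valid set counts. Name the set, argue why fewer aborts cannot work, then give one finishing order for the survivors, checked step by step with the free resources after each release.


Abort T_g and T_c.
Key observation: no ordering could ever have run T_f before the abort of T_g and T_c; with (2, 0) back in the pool it fits at step 3.
No one abort is enough; case by case: T_h alone leaves T_g blocked (short on res3); T_g alone leaves T_c blocked (short on res3); T_c alone leaves T_g blocked (short on res3); T_f alone leaves T_g blocked (short on res3); T_d alone leaves T_g blocked (short on res3).
The survivors complete as T_d, T_h, T_f. Check, step by step (starting from the post-abort pool):
  pool = (3, 1)
  T_d: need (1, 0) fits (3, 1); releases (0, 1), pool now (3, 2)
  T_h: need (1, 2) fits (3, 2); releases (3, 3), pool now (6, 5)
  T_f: need (6, 2) fits (6, 5); releases (1, 0), pool now (7, 5)


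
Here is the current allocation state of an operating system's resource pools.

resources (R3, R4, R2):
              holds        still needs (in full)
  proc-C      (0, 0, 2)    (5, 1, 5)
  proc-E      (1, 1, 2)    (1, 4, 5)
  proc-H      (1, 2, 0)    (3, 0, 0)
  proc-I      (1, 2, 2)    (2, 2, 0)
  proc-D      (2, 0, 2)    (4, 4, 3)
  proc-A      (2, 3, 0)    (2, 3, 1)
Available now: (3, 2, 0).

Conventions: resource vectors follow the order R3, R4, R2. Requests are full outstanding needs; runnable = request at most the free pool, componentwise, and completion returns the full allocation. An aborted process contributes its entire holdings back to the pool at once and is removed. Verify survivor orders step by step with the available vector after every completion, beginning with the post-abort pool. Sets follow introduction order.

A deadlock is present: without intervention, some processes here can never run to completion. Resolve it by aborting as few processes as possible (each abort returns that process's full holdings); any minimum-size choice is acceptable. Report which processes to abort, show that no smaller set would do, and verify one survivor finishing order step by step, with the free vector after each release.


Abort proc-C.
Key observation: the deadlocked proc-D becomes finishable only because proc-C released (0, 0, 2); it completes at step 2 below.
Minimality: the empty abort set fails — the state is deadlocked as it stands.
Survivors finish in the order: proc-I, proc-D, proc-E, proc-A, proc-H. Verifying each step (pool after the aborts first):
  pool = (3, 2, 2)
  proc-I: need (2, 2, 0) fits (3, 2, 2); releases (1, 2, 2), pool now (4, 4, 4)
  proc-D: need (4, 4, 3) fits (4, 4, 4); releases (2, 0, 2), pool now (6, 4, 6)
  proc-E: need (1, 4, 5) fits (6, 4, 6); releases (1, 1, 2), pool now (7, 5, 8)
  proc-A: need (2, 3, 1) fits (7, 5, 8); releases (2, 3, 0), pool now (9, 8, 8)
  proc-H: need (3, 0, 0) fits (9, 8, 8); releases (1, 2, 0), pool now (10, 10, 8)


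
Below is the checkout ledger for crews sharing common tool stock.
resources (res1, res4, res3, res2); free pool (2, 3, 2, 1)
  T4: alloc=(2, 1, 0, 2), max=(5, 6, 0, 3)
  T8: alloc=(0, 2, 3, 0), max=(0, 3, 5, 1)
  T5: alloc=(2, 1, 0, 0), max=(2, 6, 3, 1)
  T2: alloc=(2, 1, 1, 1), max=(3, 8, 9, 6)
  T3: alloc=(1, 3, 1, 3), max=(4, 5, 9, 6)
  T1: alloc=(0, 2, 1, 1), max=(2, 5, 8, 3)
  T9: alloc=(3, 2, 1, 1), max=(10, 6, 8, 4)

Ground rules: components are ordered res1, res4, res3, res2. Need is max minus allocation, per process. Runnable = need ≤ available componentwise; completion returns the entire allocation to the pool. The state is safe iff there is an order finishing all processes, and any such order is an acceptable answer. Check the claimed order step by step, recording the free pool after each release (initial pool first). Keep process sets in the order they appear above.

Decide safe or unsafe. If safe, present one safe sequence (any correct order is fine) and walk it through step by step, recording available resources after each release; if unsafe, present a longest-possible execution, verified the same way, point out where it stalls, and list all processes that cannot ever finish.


UNSAFE.
Key observation: after T8, T5, T4 complete, (6, 7, 5, 3) is the best the pool ever gets, yet each leftover process wants more res3.
A maximal execution: T8, T5, T4 — then nothing else fits. Walking it through:
  pool = (2, 3, 2, 1)
  run T8 (needs (0, 1, 2, 1), free (2, 3, 2, 1)); after release of (0, 2, 3, 0) the pool is (2, 5, 5, 1)
  run T5 (needs (0, 5, 3, 1), free (2, 5, 5, 1)); after release of (2, 1, 0, 0) the pool is (4, 6, 5, 1)
  run T4 (needs (3, 5, 0, 1), free (4, 6, 5, 1)); after release of (2, 1, 0, 2) the pool is (6, 7, 5, 3)
  T2 cannot run: need (1, 7, 8, 5) vs free (6, 7, 5, 3) (insufficient res3 and res2)
  T3 cannot run: need (3, 2, 8, 3) vs free (6, 7, 5, 3) (insufficient res3)
  T1 cannot run: need (2, 3, 7, 2) vs free (6, 7, 5, 3) (insufficient res3)
  T9 cannot run: need (7, 4, 7, 3) vs free (6, 7, 5, 3) (insufficient res1 and res3)
Permanently blocked: T2, T3, T1 and T9.


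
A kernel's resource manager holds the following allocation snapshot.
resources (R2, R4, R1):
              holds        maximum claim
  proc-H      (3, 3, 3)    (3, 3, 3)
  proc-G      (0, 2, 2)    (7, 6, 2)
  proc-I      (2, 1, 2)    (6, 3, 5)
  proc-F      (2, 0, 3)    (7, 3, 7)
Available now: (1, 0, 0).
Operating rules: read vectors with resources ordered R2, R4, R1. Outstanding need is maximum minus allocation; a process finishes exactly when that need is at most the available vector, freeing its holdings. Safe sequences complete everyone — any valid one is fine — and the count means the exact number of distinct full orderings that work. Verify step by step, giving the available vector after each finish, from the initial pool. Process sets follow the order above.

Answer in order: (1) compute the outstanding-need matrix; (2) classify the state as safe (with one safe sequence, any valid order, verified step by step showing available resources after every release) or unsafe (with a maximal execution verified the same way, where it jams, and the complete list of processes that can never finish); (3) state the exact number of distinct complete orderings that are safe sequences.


(1) Remaining need (order R2, R4, R1):
  proc-H: (0, 0, 0)
  proc-G: (7, 4, 0)
  proc-I: (4, 2, 3)
  proc-F: (5, 3, 4)
(2) SAFE, for example via the order proc-H, proc-I, proc-F, proc-G.
Key observation: the order's first zero-slack moment is proc-I ((4, 2, 3) needed, (4, 3, 3) free — a requested resource with nothing to spare).
Step-by-step check:
  pool = (1, 0, 0)
  proc-H: need (0, 0, 0) fits (1, 0, 0); releases (3, 3, 3), pool now (4, 3, 3)
  proc-I: need (4, 2, 3) fits (4, 3, 3); releases (2, 1, 2), pool now (6, 4, 5)
  proc-F: need (5, 3, 4) fits (6, 4, 5); releases (2, 0, 3), pool now (8, 4, 8)
  proc-G: need (7, 4, 0) fits (8, 4, 8); releases (0, 2, 2), pool now (8, 6, 10)
(3) Precisely 1 of the possible complete orderings is a safe sequence.


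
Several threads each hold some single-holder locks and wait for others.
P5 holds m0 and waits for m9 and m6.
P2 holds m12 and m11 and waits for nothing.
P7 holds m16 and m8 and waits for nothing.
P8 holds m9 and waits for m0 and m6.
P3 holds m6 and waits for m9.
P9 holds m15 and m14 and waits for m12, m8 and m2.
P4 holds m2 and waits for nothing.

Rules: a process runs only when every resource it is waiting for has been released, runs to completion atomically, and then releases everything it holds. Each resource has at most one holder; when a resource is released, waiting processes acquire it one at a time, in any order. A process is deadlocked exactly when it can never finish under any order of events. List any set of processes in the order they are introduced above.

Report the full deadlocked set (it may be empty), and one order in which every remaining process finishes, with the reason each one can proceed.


Deadlocked set: P5, P8 and P3.
Key observation: P5 -> P8 -> P5 is a circular wait — nothing in it can go first; P3 is caught in further circular waits.
One completion order for the rest: P2, P7, P4, P9.
Check, step by step:
  P2 waits on nothing -> runs at once and releases m12 and m11
  P7 waits on nothing -> runs at once and releases m16 and m8
  P4 waits on nothing -> runs at once and releases m2
  run P9 (all its waits — m12, m8 and m2 — are resolved); releases m15 and m14


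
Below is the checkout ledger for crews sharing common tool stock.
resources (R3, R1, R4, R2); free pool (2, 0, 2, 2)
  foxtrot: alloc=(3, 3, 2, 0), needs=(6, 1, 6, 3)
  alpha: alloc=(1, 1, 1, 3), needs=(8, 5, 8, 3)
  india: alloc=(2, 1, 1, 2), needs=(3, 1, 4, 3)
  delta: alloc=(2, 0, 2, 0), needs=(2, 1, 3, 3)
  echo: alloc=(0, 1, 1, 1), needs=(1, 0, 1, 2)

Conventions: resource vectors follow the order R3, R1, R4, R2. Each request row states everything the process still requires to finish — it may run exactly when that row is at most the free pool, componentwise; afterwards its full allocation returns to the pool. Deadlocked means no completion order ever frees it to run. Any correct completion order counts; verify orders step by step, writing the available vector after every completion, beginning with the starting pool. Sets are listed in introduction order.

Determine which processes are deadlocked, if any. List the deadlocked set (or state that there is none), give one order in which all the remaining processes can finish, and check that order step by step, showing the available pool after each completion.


The deadlocked set is empty.
Key observation: echo can run right away; the returned allocation unlocks the remaining processes in turn.
One completion order for the rest: echo, delta, india, foxtrot, alpha. Check, step by step:
  pool = (2, 0, 2, 2)
  echo needs (1, 0, 1, 2) <= (2, 0, 2, 2) -> finishes; pool += (0, 1, 1, 1) = (2, 1, 3, 3)
  delta needs (2, 1, 3, 3) <= (2, 1, 3, 3) -> finishes; pool += (2, 0, 2, 0) = (4, 1, 5, 3)
  india needs (3, 1, 4, 3) <= (4, 1, 5, 3) -> finishes; pool += (2, 1, 1, 2) = (6, 2, 6, 5)
  foxtrot needs (6, 1, 6, 3) <= (6, 2, 6, 5) -> finishes; pool += (3, 3, 2, 0) = (9, 5, 8, 5)
  alpha needs (8, 5, 8, 3) <= (9, 5, 8, 5) -> finishes; pool += (1, 1, 1, 3) = (10, 6, 9, 8)


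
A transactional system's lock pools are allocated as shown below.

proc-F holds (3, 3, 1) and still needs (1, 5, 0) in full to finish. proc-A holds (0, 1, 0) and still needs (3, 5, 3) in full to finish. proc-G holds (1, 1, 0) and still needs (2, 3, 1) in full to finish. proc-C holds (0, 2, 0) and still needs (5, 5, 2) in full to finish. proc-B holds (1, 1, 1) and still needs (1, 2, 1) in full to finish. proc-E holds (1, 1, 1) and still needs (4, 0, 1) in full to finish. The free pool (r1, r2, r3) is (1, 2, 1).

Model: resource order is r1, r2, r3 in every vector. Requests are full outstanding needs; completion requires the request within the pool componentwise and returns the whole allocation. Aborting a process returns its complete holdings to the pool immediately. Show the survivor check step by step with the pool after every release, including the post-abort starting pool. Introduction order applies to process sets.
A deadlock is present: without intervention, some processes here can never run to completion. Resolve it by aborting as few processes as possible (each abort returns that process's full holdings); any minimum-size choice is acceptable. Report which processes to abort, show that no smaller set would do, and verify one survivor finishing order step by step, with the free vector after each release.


Abort proc-A.
Key observation: proc-F was stuck for good until proc-A gave back (0, 1, 0); in the order shown it finishes at step 3.
Why nothing smaller works: aborting no one leaves the state deadlocked as given.
One survivor order: proc-B, proc-G, proc-F, proc-C, proc-E. Step-by-step check (post-abort pool first):
  pool = (1, 3, 1)
  proc-B: need (1, 2, 1) fits (1, 3, 1); releases (1, 1, 1), pool now (2, 4, 2)
  proc-G: need (2, 3, 1) fits (2, 4, 2); releases (1, 1, 0), pool now (3, 5, 2)
  proc-F: need (1, 5, 0) fits (3, 5, 2); releases (3, 3, 1), pool now (6, 8, 3)
  proc-C: need (5, 5, 2) fits (6, 8, 3); releases (0, 2, 0), pool now (6, 10, 3)
  proc-E: need (4, 0, 1) fits (6, 10, 3); releases (1, 1, 1), pool now (7, 11, 4)


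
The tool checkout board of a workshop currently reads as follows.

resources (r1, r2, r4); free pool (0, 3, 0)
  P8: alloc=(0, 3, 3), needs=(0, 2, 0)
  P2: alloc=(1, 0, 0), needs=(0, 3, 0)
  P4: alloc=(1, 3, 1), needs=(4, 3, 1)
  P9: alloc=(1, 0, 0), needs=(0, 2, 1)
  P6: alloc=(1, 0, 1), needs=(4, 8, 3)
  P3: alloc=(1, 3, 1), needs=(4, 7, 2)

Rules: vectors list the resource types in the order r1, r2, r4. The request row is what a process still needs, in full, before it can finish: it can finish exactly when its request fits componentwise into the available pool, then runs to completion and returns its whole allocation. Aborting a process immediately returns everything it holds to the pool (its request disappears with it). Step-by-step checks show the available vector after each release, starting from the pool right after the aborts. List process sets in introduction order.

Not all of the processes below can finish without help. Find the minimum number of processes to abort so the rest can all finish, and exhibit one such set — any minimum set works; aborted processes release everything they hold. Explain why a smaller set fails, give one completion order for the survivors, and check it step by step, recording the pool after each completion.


Abort P4 and P3.
Key observation: the returned (2, 6, 2) from P4 and P3 is what brings P6 — unrunnable before, under any order — into play at step 4.
Minimality, checking each single-abort alternative: P8 alone leaves P4 blocked (short on r1); P2 alone leaves P4 blocked (short on r1); P4 alone leaves P6 blocked (short on r1); P9 alone leaves P4 blocked (short on r1); P6 alone leaves P4 blocked (short on r1); P3 alone leaves P4 blocked (short on r1).
The survivors complete as P9, P2, P8, P6. Verifying each step (starting from the post-abort pool):
  pool = (2, 9, 2)
  P9: need (0, 2, 1) fits (2, 9, 2); releases (1, 0, 0), pool now (3, 9, 2)
  P2: need (0, 3, 0) fits (3, 9, 2); releases (1, 0, 0), pool now (4, 9, 2)
  P8: need (0, 2, 0) fits (4, 9, 2); releases (0, 3, 3), pool now (4, 12, 5)
  P6: need (4, 8, 3) fits (4, 12, 5); releases (1, 0, 1), pool now (5, 12, 6)


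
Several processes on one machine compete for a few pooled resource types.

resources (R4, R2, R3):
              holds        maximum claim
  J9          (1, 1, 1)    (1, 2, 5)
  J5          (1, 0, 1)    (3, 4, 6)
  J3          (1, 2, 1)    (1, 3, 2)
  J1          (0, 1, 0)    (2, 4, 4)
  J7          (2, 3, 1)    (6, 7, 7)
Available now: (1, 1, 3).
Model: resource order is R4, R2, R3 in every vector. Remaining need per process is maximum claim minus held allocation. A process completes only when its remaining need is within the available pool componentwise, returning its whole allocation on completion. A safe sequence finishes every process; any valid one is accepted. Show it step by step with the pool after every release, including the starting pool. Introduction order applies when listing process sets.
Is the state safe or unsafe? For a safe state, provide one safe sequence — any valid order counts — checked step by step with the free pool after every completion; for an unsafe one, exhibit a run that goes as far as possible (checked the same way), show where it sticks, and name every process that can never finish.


SAFE. One safe sequence: J3, J9, J5, J7, J1.
Key observation: at J3 the run first touches a limit — (0, 1, 1) against (1, 1, 3), exact on a resource it actually requests.
Check, step by step:
  pool = (1, 1, 3)
  run J3 (needs (0, 1, 1), free (1, 1, 3)); after release of (1, 2, 1) the pool is (2, 3, 4)
  run J9 (needs (0, 1, 4), free (2, 3, 4)); after release of (1, 1, 1) the pool is (3, 4, 5)
  run J5 (needs (2, 4, 5), free (3, 4, 5)); after release of (1, 0, 1) the pool is (4, 4, 6)
  run J7 (needs (4, 4, 6), free (4, 4, 6)); after release of (2, 3, 1) the pool is (6, 7, 7)
  run J1 (needs (2, 3, 4), free (6, 7, 7)); after release of (0, 1, 0) the pool is (6, 8, 7)


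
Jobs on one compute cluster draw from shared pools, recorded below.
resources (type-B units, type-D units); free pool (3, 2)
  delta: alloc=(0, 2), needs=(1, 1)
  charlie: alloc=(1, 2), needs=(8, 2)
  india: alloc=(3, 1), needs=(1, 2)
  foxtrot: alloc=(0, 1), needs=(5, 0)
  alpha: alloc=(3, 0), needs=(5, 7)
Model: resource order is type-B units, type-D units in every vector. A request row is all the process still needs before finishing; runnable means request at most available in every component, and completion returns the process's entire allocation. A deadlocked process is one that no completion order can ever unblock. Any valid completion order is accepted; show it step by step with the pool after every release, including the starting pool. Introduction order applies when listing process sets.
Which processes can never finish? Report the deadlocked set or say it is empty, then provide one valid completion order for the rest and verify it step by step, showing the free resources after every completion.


Deadlocked: charlie and alpha.
Key observation: after delta, india, foxtrot the pool peaks at (6, 6), and each blocked process is short somewhere: charlie on type-B units; alpha on type-D units.
One completion order for the rest: delta, india, foxtrot. Walking it through:
  pool = (3, 2)
  run delta (needs (1, 1), free (3, 2)); after release of (0, 2) the pool is (3, 4)
  run india (needs (1, 2), free (3, 4)); after release of (3, 1) the pool is (6, 5)
  run foxtrot (needs (5, 0), free (6, 5)); after release of (0, 1) the pool is (6, 6)
None of the blocked processes ever fits:
  charlie still needs (8, 2) but only (6, 6) is free — short on type-B units
  alpha still needs (5, 7) but only (6, 6) is free — short on type-D units


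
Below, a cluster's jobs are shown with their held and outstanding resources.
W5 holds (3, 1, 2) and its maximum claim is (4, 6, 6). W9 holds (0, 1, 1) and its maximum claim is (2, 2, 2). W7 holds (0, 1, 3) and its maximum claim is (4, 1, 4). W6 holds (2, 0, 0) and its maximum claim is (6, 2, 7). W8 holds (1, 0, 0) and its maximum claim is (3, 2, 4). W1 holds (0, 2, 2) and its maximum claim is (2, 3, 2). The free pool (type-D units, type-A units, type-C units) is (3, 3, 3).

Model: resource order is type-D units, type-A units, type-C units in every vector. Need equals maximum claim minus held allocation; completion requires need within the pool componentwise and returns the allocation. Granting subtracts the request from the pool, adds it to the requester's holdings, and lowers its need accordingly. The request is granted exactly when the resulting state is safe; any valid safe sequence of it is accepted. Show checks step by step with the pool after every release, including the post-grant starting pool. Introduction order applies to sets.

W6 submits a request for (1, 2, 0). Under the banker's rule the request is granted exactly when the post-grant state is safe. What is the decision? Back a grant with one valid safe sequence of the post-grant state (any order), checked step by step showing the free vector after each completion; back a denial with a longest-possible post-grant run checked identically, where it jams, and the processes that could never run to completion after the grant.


DENY: after the grant no complete ordering would exist.
Key observation: after W1, W8, W9 the pool peaks at (3, 4, 6), and each blocked process is short somewhere: W5 on type-A units; W7 on type-D units; W6 on type-C units.
After a pretend grant, a maximal execution: W1, W8, W9 — then nothing else fits. Walking it through:
  pool = (2, 1, 3)
  W1 needs (2, 1, 0) <= (2, 1, 3) -> finishes; pool += (0, 2, 2) = (2, 3, 5)
  W8 needs (2, 2, 4) <= (2, 3, 5) -> finishes; pool += (1, 0, 0) = (3, 3, 5)
  W9 needs (2, 1, 1) <= (3, 3, 5) -> finishes; pool += (0, 1, 1) = (3, 4, 6)
  W5 still needs (1, 5, 4) but only (3, 4, 6) is free — short on type-A units
  W7 still needs (4, 0, 1) but only (3, 4, 6) is free — short on type-D units
  W6 still needs (3, 0, 7) but only (3, 4, 6) is free — short on type-C units
Post-grant, the permanently blocked set is W5, W7 and W6.


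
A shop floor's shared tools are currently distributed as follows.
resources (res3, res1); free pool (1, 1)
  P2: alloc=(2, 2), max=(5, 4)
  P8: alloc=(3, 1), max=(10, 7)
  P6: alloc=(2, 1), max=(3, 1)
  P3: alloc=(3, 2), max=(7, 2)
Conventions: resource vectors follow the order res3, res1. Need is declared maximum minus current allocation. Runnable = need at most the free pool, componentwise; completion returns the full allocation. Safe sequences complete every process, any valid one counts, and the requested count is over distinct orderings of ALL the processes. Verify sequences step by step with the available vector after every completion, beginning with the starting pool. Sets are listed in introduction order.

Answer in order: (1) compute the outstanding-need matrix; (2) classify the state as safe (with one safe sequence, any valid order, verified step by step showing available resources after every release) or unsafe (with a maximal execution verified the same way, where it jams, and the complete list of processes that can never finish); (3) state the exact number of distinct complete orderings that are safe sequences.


(1) Remaining need (order res3, res1):
  P2: (3, 2)
  P8: (7, 6)
  P6: (1, 0)
  P3: (4, 0)
(2) SAFE, for example via the order P6, P2, P3, P8.
Key observation: reading the order forward, P6 is the first process whose need (1, 0) meets the free pool (1, 1) exactly on a resource it requests.
Walking it through:
  pool = (1, 1)
  run P6 (needs (1, 0), free (1, 1)); after release of (2, 1) the pool is (3, 2)
  run P2 (needs (3, 2), free (3, 2)); after release of (2, 2) the pool is (5, 4)
  run P3 (needs (4, 0), free (5, 4)); after release of (3, 2) the pool is (8, 6)
  run P8 (needs (7, 6), free (8, 6)); after release of (3, 1) the pool is (11, 7)
(3) The exact count: 1 of the possible complete orderings is a safe sequence.


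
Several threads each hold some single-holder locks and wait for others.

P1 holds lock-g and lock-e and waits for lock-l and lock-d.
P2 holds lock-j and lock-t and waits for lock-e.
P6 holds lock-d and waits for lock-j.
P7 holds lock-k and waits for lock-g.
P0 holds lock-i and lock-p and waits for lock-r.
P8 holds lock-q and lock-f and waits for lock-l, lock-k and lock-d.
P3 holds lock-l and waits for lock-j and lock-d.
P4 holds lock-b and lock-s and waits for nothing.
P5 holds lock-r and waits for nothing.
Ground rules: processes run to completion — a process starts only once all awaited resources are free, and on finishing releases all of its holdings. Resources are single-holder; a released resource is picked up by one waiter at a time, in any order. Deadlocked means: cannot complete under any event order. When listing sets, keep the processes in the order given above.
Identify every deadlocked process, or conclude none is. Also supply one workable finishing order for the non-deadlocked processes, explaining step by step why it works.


Deadlocked set: P1, P2, P6, P7, P8 and P3.
Key observation: the knot is the closed ring of waits P1 -> P6 -> P2 -> P1; P3 is caught in further circular waits and P7 and P8 wait into the deadlock from upstream.
A valid finishing order for the others: P5, P0, P4.
Walking it through:
  P5 waits on nothing -> runs at once and releases lock-r
  run P0 (all its waits — lock-r — are resolved); releases lock-i and lock-p
  P4 waits on nothing -> runs at once and releases lock-b and lock-s


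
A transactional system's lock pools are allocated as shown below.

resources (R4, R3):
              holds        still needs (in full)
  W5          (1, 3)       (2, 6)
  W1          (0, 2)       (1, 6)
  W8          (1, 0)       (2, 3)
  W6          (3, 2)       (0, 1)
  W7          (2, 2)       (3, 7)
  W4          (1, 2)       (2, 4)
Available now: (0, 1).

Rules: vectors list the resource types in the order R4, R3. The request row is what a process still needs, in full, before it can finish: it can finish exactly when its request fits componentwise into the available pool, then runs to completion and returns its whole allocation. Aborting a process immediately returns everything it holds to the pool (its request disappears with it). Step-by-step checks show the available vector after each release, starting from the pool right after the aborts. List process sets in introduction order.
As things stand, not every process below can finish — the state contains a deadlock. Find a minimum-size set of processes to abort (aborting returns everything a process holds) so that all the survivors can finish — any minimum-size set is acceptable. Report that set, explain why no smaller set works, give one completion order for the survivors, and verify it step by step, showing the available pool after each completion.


Abort W7.
Key observation: no ordering could ever have run W4 before the abort of W7; with (2, 2) back in the pool it fits at step 2.
Minimality: the empty abort set fails — the state is deadlocked as it stands.
One survivor order: W6, W4, W5, W8, W1. Verifying each step (post-abort pool first):
  pool = (2, 3)
  run W6 (needs (0, 1), free (2, 3)); after release of (3, 2) the pool is (5, 5)
  run W4 (needs (2, 4), free (5, 5)); after release of (1, 2) the pool is (6, 7)
  run W5 (needs (2, 6), free (6, 7)); after release of (1, 3) the pool is (7, 10)
  run W8 (needs (2, 3), free (7, 10)); after release of (1, 0) the pool is (8, 10)
  run W1 (needs (1, 6), free (8, 10)); after release of (0, 2) the pool is (8, 12)


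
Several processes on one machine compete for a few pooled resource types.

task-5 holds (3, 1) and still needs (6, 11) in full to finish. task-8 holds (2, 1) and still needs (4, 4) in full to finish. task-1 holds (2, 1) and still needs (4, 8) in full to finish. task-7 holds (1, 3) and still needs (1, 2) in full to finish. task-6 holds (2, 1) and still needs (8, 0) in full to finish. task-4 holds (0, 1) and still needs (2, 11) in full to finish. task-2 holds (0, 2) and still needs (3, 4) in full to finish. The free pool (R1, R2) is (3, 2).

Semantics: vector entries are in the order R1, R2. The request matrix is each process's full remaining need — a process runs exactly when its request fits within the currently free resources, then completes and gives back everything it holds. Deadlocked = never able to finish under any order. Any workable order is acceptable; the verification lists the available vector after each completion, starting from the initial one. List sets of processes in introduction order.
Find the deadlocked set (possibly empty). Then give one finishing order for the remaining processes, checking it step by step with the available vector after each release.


Deadlocked set: task-5 and task-4.
Key observation: the wall is R2: completing task-7, task-2, task-8, task-1, task-6 brings the pool only to (10, 10), and all the rest need more.
One completion order for the rest: task-7, task-2, task-8, task-1, task-6. Walking it through:
  pool = (3, 2)
  task-7 needs (1, 2) <= (3, 2) -> finishes; pool += (1, 3) = (4, 5)
  task-2 needs (3, 4) <= (4, 5) -> finishes; pool += (0, 2) = (4, 7)
  task-8 needs (4, 4) <= (4, 7) -> finishes; pool += (2, 1) = (6, 8)
  task-1 needs (4, 8) <= (6, 8) -> finishes; pool += (2, 1) = (8, 9)
  task-6 needs (8, 0) <= (8, 9) -> finishes; pool += (2, 1) = (10, 10)
The blocked processes can never fit:
  task-5 still needs (6, 11) but only (10, 10) is free — short on R2
  task-4 still needs (2, 11) but only (10, 10) is free — short on R2


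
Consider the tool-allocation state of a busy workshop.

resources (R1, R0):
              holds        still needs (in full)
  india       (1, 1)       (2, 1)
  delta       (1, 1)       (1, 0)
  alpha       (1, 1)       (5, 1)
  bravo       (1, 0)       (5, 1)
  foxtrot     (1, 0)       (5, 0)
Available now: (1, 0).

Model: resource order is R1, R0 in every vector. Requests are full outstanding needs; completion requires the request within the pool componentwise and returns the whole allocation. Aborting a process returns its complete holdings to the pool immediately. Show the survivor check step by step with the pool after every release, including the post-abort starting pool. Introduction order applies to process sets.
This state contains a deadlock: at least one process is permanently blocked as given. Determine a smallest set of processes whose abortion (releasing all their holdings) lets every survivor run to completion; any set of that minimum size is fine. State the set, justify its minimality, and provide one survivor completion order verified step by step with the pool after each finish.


Abort alpha and bravo.
Key observation: aborting alpha and bravo returns (2, 1), and foxtrot — hopeless before — runs at step 3 with the returned capacity in the pool.
Minimality, checking each single-abort alternative: india alone leaves alpha blocked (short on R1); delta alone leaves alpha blocked (short on R1); alpha alone leaves bravo blocked (short on R1); bravo alone leaves alpha blocked (short on R1); foxtrot alone leaves alpha blocked (short on R1).
Survivors finish in the order: delta, india, foxtrot. Verifying each step (pool after the aborts first):
  pool = (3, 1)
  delta: need (1, 0) fits (3, 1); releases (1, 1), pool now (4, 2)
  india: need (2, 1) fits (4, 2); releases (1, 1), pool now (5, 3)
  foxtrot: need (5, 0) fits (5, 3); releases (1, 0), pool now (6, 3)


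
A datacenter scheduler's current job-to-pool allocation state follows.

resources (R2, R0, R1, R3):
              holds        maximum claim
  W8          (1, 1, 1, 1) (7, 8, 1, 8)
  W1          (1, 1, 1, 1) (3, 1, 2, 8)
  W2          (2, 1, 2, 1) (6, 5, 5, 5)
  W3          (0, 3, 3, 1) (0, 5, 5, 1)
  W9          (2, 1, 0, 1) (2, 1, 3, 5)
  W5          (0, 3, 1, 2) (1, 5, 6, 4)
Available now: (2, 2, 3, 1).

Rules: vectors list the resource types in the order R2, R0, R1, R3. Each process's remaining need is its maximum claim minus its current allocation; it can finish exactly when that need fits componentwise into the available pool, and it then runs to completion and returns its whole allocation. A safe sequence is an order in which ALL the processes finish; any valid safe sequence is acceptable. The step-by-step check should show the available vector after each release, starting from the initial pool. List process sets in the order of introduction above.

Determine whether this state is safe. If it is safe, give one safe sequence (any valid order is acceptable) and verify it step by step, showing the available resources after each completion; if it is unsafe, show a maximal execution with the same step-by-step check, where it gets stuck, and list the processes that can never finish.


UNSAFE.
Key observation: the wall is R3: completing W3, W5, W9, W2 brings the pool only to (6, 10, 9, 6), and all the rest need more.
The run W3, W5, W9, W2 cannot be extended any further. Walking it through:
  pool = (2, 2, 3, 1)
  W3: need (0, 2, 2, 0) fits (2, 2, 3, 1); releases (0, 3, 3, 1), pool now (2, 5, 6, 2)
  W5: need (1, 2, 5, 2) fits (2, 5, 6, 2); releases (0, 3, 1, 2), pool now (2, 8, 7, 4)
  W9: need (0, 0, 3, 4) fits (2, 8, 7, 4); releases (2, 1, 0, 1), pool now (4, 9, 7, 5)
  W2: need (4, 4, 3, 4) fits (4, 9, 7, 5); releases (2, 1, 2, 1), pool now (6, 10, 9, 6)
  blocked: W8 wants (6, 7, 0, 7), pool (6, 10, 9, 6) — not enough R3
  blocked: W1 wants (2, 0, 1, 7), pool (6, 10, 9, 6) — not enough R3
Processes that can never finish: W8 and W1.


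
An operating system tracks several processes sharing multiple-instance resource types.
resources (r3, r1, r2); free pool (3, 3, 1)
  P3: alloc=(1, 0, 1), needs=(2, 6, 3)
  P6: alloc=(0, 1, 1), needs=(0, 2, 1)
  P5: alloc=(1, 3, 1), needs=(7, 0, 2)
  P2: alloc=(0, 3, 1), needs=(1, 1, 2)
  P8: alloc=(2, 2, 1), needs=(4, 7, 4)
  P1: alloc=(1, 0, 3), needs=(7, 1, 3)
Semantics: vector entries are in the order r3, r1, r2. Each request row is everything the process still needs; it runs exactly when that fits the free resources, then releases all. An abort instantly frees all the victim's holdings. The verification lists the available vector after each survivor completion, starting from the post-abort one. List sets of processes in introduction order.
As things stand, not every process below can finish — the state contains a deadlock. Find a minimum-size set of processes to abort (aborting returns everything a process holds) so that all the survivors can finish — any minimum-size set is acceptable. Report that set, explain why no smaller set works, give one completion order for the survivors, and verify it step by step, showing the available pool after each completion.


Abort P5.
Key observation: P1 had no path to completion before; after the abort of P5 ((1, 3, 1) returned), step 5 is where it fits.
Why nothing smaller works: aborting no one leaves the state deadlocked as given.
One survivor order: P6, P2, P8, P3, P1. Step-by-step check (post-abort pool first):
  pool = (4, 6, 2)
  P6: need (0, 2, 1) fits (4, 6, 2); releases (0, 1, 1), pool now (4, 7, 3)
  P2: need (1, 1, 2) fits (4, 7, 3); releases (0, 3, 1), pool now (4, 10, 4)
  P8: need (4, 7, 4) fits (4, 10, 4); releases (2, 2, 1), pool now (6, 12, 5)
  P3: need (2, 6, 3) fits (6, 12, 5); releases (1, 0, 1), pool now (7, 12, 6)
  P1: need (7, 1, 3) fits (7, 12, 6); releases (1, 0, 3), pool now (8, 12, 9)


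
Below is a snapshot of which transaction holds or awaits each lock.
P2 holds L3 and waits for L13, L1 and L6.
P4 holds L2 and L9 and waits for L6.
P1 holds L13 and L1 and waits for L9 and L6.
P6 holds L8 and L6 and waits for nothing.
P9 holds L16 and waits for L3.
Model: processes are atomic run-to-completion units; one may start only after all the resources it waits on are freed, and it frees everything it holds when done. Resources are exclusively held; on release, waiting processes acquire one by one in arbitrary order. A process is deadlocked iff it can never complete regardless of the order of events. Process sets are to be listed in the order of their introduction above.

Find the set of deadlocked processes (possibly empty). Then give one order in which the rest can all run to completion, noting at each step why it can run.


The deadlocked set is empty.
Key observation: the wait graph is acyclic; completion cascades from the unblocked processes through everyone else.
A valid finishing order for the others: P6, P4, P1, P2, P9.
Verifying each step:
  P6 waits on nothing -> runs at once and releases L8 and L6
  P4 waits on L6 — all released -> runs and releases L2 and L9
  P1 waits on L9 and L6 — all released -> runs and releases L13 and L1
  P2 waits on L13, L1 and L6 — all released -> runs and releases L3
  P9 waits on L3 — all released -> runs and releases L16


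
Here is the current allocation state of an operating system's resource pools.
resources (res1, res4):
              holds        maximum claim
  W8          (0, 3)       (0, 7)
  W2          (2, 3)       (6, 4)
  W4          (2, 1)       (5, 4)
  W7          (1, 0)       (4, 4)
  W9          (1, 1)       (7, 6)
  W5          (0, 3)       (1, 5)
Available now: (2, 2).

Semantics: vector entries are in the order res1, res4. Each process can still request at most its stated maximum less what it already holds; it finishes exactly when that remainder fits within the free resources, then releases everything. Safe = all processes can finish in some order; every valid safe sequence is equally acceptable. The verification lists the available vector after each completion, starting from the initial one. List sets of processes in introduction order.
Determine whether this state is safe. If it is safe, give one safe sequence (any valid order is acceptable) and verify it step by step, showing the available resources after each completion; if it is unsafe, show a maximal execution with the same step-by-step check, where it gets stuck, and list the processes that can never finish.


The state is UNSAFE.
Key observation: even finishing W5, W8 leaves just (2, 8) free — too little res1 for any of the remaining processes.
The run W5, W8 cannot be extended any further. Verifying each step:
  pool = (2, 2)
  run W5 (needs (1, 2), free (2, 2)); after release of (0, 3) the pool is (2, 5)
  run W8 (needs (0, 4), free (2, 5)); after release of (0, 3) the pool is (2, 8)
  blocked: W2 wants (4, 1), pool (2, 8) — not enough res1
  blocked: W4 wants (3, 3), pool (2, 8) — not enough res1
  blocked: W7 wants (3, 4), pool (2, 8) — not enough res1
  blocked: W9 wants (6, 5), pool (2, 8) — not enough res1
Never able to finish: W2, W4, W7 and W9.
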